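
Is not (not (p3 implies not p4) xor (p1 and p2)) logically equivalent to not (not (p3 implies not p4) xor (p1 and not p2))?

p1 | p2 | p3 | p4 | φ | ψ
-- | -- | -- | -- | - | -
T  | T  | T  | T  | T | F
T  | T  | T  | F  | F | T
T  | T  | F  | T  | F | T
T  | T  | F  | F  | F | T
T  | F  | T  | T  | F | T
T  | F  | T  | F  | T | F
T  | F  | F  | T  | T | F
T  | F  | F  | F  | T | F
F  | T  | T  | T  | F | F
F  | T  | T  | F  | T | T
F  | T  | F  | T  | T | T
F  | T  | F  | F  | T | T
F  | F  | T  | T  | F | F
F  | F  | T  | F  | T | T
F  | F  | F  | T  | T | T
F  | F  | F  | F  | T | T
The columns differ at p1=T, p2=T, p3=T, p4=T (φ=T, ψ=F), so they are not equivalent.

not equivalent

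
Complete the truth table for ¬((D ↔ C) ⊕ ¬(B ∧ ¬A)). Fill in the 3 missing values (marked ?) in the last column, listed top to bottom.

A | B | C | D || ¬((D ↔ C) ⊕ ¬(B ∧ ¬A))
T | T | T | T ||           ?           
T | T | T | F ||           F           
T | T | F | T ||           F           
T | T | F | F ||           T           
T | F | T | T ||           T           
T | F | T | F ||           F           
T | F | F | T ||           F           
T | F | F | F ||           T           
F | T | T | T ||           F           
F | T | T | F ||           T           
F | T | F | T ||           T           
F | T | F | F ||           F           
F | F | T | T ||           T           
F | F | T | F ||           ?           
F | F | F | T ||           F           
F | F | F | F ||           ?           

Row A=T, B=T, C=T, D=T: (D ↔ C) = T, ¬(B ∧ ¬A) = T, ((D ↔ C) ⊕ ¬(B ∧ ¬A)) = F, so ¬((D ↔ C) ⊕ ¬(B ∧ ¬A)) = T.
Row A=F, B=F, C=T, D=F: (D ↔ C) = F, ¬(B ∧ ¬A) = T, ((D ↔ C) ⊕ ¬(B ∧ ¬A)) = T, so ¬((D ↔ C) ⊕ ¬(B ∧ ¬A)) = F.
Row A=F, B=F, C=F, D=F: (D ↔ C) = T, ¬(B ∧ ¬A) = T, ((D ↔ C) ⊕ ¬(B ∧ ¬A)) = F, so ¬((D ↔ C) ⊕ ¬(B ∧ ¬A)) = T.

T, F, T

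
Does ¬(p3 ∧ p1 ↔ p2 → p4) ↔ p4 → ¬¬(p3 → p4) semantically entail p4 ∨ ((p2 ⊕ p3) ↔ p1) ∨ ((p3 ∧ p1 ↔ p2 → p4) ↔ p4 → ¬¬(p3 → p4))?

no

p1  p2  p3  p4  |  φ  ψ
T   T   T   T   |  F  T
T   T   T   F   |  T  F
T   T   F   T   |  T  T
T   T   F   F   |  F  T
T   F   T   T   |  F  T
T   F   T   F   |  F  T
T   F   F   T   |  T  T
T   F   F   F   |  T  F
F   T   T   T   |  T  T
F   T   T   F   |  F  T
F   T   F   T   |  T  T
F   T   F   F   |  F  T
F   F   T   T   |  T  T
F   F   T   F   |  T  F
F   F   F   T   |  T  T
F   F   F   F   |  T  T
At p1=T, p2=T, p3=T, p4=F we have φ true but ψ false, so φ does not entail ψ.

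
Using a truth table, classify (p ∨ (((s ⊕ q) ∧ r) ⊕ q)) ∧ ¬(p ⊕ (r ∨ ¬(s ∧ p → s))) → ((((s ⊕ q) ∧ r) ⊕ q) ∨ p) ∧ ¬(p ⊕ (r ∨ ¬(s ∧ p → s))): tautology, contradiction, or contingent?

p  q  r  s  |  φ
1  1  1  1  |  1
1  1  1  0  |  1
1  1  0  1  |  1
1  1  0  0  |  1
1  0  1  1  |  1
1  0  1  0  |  1
1  0  0  1  |  1
1  0  0  0  |  1
0  1  1  1  |  1
0  1  1  0  |  1
0  1  0  1  |  1
0  1  0  0  |  1
0  0  1  1  |  1
0  0  1  0  |  1
0  0  0  1  |  1
0  0  0  0  |  1
Every row is 1, so the formula is a tautology.

tautology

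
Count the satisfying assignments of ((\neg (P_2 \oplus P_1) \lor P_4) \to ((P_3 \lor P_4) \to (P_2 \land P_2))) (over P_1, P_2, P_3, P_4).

11

P_1  P_2  P_3  P_4  |  φ
 1    1    1    1   |  1
 1    1    1    0   |  1
 1    1    0    1   |  1
 1    1    0    0   |  1
 1    0    1    1   |  0
 1    0    1    0   |  1
 1    0    0    1   |  0
 1    0    0    0   |  1
 0    1    1    1   |  1
 0    1    1    0   |  1
 0    1    0    1   |  1
 0    1    0    0   |  1
 0    0    1    1   |  0
 0    0    1    0   |  0
 0    0    0    1   |  0
 0    0    0    0   |  1
The formula is true on 11 of the 16 rows.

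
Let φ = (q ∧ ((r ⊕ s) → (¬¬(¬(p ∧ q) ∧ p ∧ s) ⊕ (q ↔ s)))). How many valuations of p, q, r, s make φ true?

6

p | q | r | s | (r ⊕ s) | (p ∧ q) | ¬(p ∧ q) | (¬(p ∧ q) ∧ p ∧ s) | ¬(¬(p ∧ q) ∧ p ∧ s) | ¬¬(¬(p ∧ q) ∧ p ∧ s) | (q ↔ s) | φ
- | - | - | - | ------- | ------- | -------- | ------------------ | ------------------- | -------------------- | ------- | -
T | T | T | T |    F    |    T    |    F     |         F          |          T          |          F           |    T    | T
T | T | T | F |    T    |    T    |    F     |         F          |          T          |          F           |    F    | F
T | T | F | T |    T    |    T    |    F     |         F          |          T          |          F           |    T    | T
T | T | F | F |    F    |    T    |    F     |         F          |          T          |          F           |    F    | T
T | F | T | T |    F    |    F    |    T     |         T          |          F          |          T           |    F    | F
T | F | T | F |    T    |    F    |    T     |         F          |          T          |          F           |    T    | F
T | F | F | T |    T    |    F    |    T     |         T          |          F          |          T           |    F    | F
T | F | F | F |    F    |    F    |    T     |         F          |          T          |          F           |    T    | F
F | T | T | T |    F    |    F    |    T     |         F          |          T          |          F           |    T    | T
F | T | T | F |    T    |    F    |    T     |         F          |          T          |          F           |    F    | F
F | T | F | T |    T    |    F    |    T     |         F          |          T          |          F           |    T    | T
F | T | F | F |    F    |    F    |    T     |         F          |          T          |          F           |    F    | T
F | F | T | T |    F    |    F    |    T     |         F          |          T          |          F           |    F    | F
F | F | T | F |    T    |    F    |    T     |         F          |          T          |          F           |    T    | F
F | F | F | T |    T    |    F    |    T     |         F          |          T          |          F           |    F    | F
F | F | F | F |    F    |    F    |    T     |         F          |          T          |          F           |    T    | F
The formula is true on 6 of the 16 rows.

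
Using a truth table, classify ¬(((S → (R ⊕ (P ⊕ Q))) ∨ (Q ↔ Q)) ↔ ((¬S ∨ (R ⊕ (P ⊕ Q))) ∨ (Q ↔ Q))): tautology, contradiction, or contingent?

P | Q | R | S || φ
F | F | F | F || F
F | F | F | T || F
F | F | T | F || F
F | F | T | T || F
F | T | F | F || F
F | T | F | T || F
F | T | T | F || F
F | T | T | T || F
T | F | F | F || F
T | F | F | T || F
T | F | T | F || F
T | F | T | T || F
T | T | F | F || F
T | T | F | T || F
T | T | T | F || F
T | T | T | T || F
Every row is F, so the formula is a contradiction.

contradiction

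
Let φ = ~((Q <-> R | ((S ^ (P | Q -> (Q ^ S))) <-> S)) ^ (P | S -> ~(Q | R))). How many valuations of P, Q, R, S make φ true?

P  Q  R  S  |  φ
0  0  0  0  |  1
0  0  0  1  |  1
0  0  1  0  |  0
0  0  1  1  |  1
0  1  0  0  |  0
0  1  0  1  |  0
0  1  1  0  |  1
0  1  1  1  |  0
1  0  0  0  |  0
1  0  0  1  |  1
1  0  1  0  |  1
1  0  1  1  |  1
1  1  0  0  |  1
1  1  0  1  |  0
1  1  1  0  |  0
1  1  1  1  |  0
The formula is true on 8 of the 16 rows.

8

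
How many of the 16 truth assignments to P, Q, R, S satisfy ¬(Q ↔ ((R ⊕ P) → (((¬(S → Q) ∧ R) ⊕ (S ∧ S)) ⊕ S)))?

9

  P   |   Q   |   R   |   S   ||   φ  
 True |  True |  True |  True || False
 True |  True |  True | False || False
 True |  True | False |  True ||  True
 True |  True | False | False ||  True
 True | False |  True |  True ||  True
 True | False |  True | False ||  True
 True | False | False |  True || False
 True | False | False | False || False
False |  True |  True |  True ||  True
False |  True |  True | False ||  True
False |  True | False |  True || False
False |  True | False | False || False
False | False |  True |  True ||  True
False | False |  True | False || False
False | False | False |  True ||  True
False | False | False | False ||  True
The formula is true on 9 of the 16 rows.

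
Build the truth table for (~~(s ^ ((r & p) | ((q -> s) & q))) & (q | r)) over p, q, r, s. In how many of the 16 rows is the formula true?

p  q  r  s     (r & p)  (q -> s)  ((q -> s) & q)  ((r & p) | ((q -> s) & q))  (q | r)  φ
T  T  T  T        T        T            T                     T                  T     F
T  T  T  F        T        F            F                     T                  T     T
T  T  F  T        F        T            T                     T                  T     F
T  T  F  F        F        F            F                     F                  T     F
T  F  T  T        T        T            F                     T                  T     F
T  F  T  F        T        T            F                     T                  T     T
T  F  F  T        F        T            F                     F                  F     F
T  F  F  F        F        T            F                     F                  F     F
F  T  T  T        F        T            T                     T                  T     F
F  T  T  F        F        F            F                     F                  T     F
F  T  F  T        F        T            T                     T                  T     F
F  T  F  F        F        F            F                     F                  T     F
F  F  T  T        F        T            F                     F                  T     T
F  F  T  F        F        T            F                     F                  T     F
F  F  F  T        F        T            F                     F                  F     F
F  F  F  F        F        T            F                     F                  F     F
The formula is true on 3 of the 16 rows.

3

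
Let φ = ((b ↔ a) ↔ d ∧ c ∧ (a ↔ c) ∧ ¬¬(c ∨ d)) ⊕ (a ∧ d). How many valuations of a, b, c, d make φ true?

8

a  b  c  d  |  φ
0  0  0  0  |  0
0  0  0  1  |  0
0  0  1  0  |  0
0  0  1  1  |  0
0  1  0  0  |  1
0  1  0  1  |  1
0  1  1  0  |  1
0  1  1  1  |  1
1  0  0  0  |  1
1  0  0  1  |  0
1  0  1  0  |  1
1  0  1  1  |  1
1  1  0  0  |  0
1  1  0  1  |  1
1  1  1  0  |  0
1  1  1  1  |  0
The formula is true on 8 of the 16 rows.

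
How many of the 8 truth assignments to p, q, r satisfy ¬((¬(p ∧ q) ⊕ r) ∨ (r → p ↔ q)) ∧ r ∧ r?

p | q | r | φ
- | - | - | -
T | T | T | F
T | T | F | F
T | F | T | T
T | F | F | F
F | T | T | T
F | T | F | F
F | F | T | F
F | F | F | F
The formula is true on 2 of the 8 rows.

2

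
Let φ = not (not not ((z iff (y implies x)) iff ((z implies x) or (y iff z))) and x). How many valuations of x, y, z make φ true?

6

x  y  z  |  φ
T  T  T  |  F
T  T  F  |  T
T  F  T  |  F
T  F  F  |  T
F  T  T  |  T
F  T  F  |  T
F  F  T  |  T
F  F  F  |  T
The formula is true on 6 of the 8 rows.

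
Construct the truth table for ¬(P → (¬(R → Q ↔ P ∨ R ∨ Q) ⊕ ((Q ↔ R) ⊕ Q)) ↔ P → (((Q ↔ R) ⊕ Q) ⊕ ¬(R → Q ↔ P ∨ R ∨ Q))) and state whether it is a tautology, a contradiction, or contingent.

P | Q | R || (R → Q) | (P ∨ R ∨ Q) | ((R → Q) ↔ (P ∨ R ∨ Q)) | ¬((R → Q) ↔ (P ∨ R ∨ Q)) | (Q ↔ R) | ((Q ↔ R) ⊕ Q) | φ
0 | 0 | 0 ||    1    |      0      |            0            |            1             |    1    |       1       | 0
0 | 0 | 1 ||    0    |      1      |            0            |            1             |    0    |       0       | 0
0 | 1 | 0 ||    1    |      1      |            1            |            0             |    0    |       1       | 0
0 | 1 | 1 ||    1    |      1      |            1            |            0             |    1    |       0       | 0
1 | 0 | 0 ||    1    |      1      |            1            |            0             |    1    |       1       | 0
1 | 0 | 1 ||    0    |      1      |            0            |            1             |    0    |       0       | 0
1 | 1 | 0 ||    1    |      1      |            1            |            0             |    0    |       1       | 0
1 | 1 | 1 ||    1    |      1      |            1            |            0             |    1    |       0       | 0
Every row is 0, so the formula is a contradiction.

contradiction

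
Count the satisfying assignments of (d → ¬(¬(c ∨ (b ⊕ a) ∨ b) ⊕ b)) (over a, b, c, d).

11

a | b | c | d || φ
1 | 1 | 1 | 1 || 0
1 | 1 | 1 | 0 || 1
1 | 1 | 0 | 1 || 0
1 | 1 | 0 | 0 || 1
1 | 0 | 1 | 1 || 1
1 | 0 | 1 | 0 || 1
1 | 0 | 0 | 1 || 1
1 | 0 | 0 | 0 || 1
0 | 1 | 1 | 1 || 0
0 | 1 | 1 | 0 || 1
0 | 1 | 0 | 1 || 0
0 | 1 | 0 | 0 || 1
0 | 0 | 1 | 1 || 1
0 | 0 | 1 | 0 || 1
0 | 0 | 0 | 1 || 0
0 | 0 | 0 | 0 || 1
The formula is true on 11 of the 16 rows.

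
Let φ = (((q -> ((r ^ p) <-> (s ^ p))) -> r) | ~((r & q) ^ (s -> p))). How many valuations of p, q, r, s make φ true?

11

p | q | r | s || (r ^ p) | (s ^ p) | ((r ^ p) <-> (s ^ p)) | (q -> ((r ^ p) <-> (s ^ p))) | (r & q) | (s -> p) | ((r & q) ^ (s -> p)) | ~((r & q) ^ (s -> p)) | φ
T | T | T | T ||    F    |    F    |           T           |              T               |    T    |    T     |          F           |           T           | T
T | T | T | F ||    F    |    T    |           F           |              F               |    T    |    T     |          F           |           T           | T
T | T | F | T ||    T    |    F    |           F           |              F               |    F    |    T     |          T           |           F           | T
T | T | F | F ||    T    |    T    |           T           |              T               |    F    |    T     |          T           |           F           | F
T | F | T | T ||    F    |    F    |           T           |              T               |    F    |    T     |          T           |           F           | T
T | F | T | F ||    F    |    T    |           F           |              T               |    F    |    T     |          T           |           F           | T
T | F | F | T ||    T    |    F    |           F           |              T               |    F    |    T     |          T           |           F           | F
T | F | F | F ||    T    |    T    |           T           |              T               |    F    |    T     |          T           |           F           | F
F | T | T | T ||    T    |    T    |           T           |              T               |    T    |    F     |          T           |           F           | T
F | T | T | F ||    T    |    F    |           F           |              F               |    T    |    T     |          F           |           T           | T
F | T | F | T ||    F    |    T    |           F           |              F               |    F    |    F     |          F           |           T           | T
F | T | F | F ||    F    |    F    |           T           |              T               |    F    |    T     |          T           |           F           | F
F | F | T | T ||    T    |    T    |           T           |              T               |    F    |    F     |          F           |           T           | T
F | F | T | F ||    T    |    F    |           F           |              T               |    F    |    T     |          T           |           F           | T
F | F | F | T ||    F    |    T    |           F           |              T               |    F    |    F     |          F           |           T           | T
F | F | F | F ||    F    |    F    |           T           |              T               |    F    |    T     |          T           |           F           | F
The formula is true on 11 of the 16 rows.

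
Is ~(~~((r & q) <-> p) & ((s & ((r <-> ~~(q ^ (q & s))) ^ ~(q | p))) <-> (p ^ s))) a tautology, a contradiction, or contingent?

  p      q      r      s    |    φ  
 True   True   True   True  |  False
 True   True   True  False  |   True
 True   True  False   True  |   True
 True   True  False  False  |   True
 True  False   True   True  |   True
 True  False   True  False  |   True
 True  False  False   True  |   True
 True  False  False  False  |   True
False   True   True   True  |   True
False   True   True  False  |   True
False   True  False   True  |  False
False   True  False  False  |  False
False  False   True   True  |  False
False  False   True  False  |  False
False  False  False   True  |   True
False  False  False  False  |  False
10 of 16 rows are True, so the formula is contingent.

contingent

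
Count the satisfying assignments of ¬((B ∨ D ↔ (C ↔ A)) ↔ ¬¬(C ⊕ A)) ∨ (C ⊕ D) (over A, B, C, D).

A | B | C | D || φ
1 | 1 | 1 | 1 || 1
1 | 1 | 1 | 0 || 1
1 | 1 | 0 | 1 || 1
1 | 1 | 0 | 0 || 1
1 | 0 | 1 | 1 || 1
1 | 0 | 1 | 0 || 1
1 | 0 | 0 | 1 || 1
1 | 0 | 0 | 0 || 0
0 | 1 | 1 | 1 || 1
0 | 1 | 1 | 0 || 1
0 | 1 | 0 | 1 || 1
0 | 1 | 0 | 0 || 1
0 | 0 | 1 | 1 || 1
0 | 0 | 1 | 0 || 1
0 | 0 | 0 | 1 || 1
0 | 0 | 0 | 0 || 0
The formula is true on 14 of the 16 rows.

14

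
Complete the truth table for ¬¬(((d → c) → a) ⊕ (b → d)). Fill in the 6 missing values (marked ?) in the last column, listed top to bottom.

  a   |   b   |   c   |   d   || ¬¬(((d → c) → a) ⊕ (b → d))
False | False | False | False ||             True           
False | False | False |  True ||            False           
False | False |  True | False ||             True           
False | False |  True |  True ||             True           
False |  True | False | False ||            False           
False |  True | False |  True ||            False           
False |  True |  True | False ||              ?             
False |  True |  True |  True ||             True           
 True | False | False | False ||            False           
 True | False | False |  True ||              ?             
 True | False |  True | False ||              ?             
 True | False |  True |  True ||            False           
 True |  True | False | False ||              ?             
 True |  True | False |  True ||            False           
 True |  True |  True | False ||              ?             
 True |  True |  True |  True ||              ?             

Row a=False, b=True, c=True, d=False: (((d → c) → a) ⊕ (b → d)) = False, ¬(((d → c) → a) ⊕ (b → d)) = True, so ¬¬(((d → c) → a) ⊕ (b → d)) = False.
Row a=True, b=False, c=False, d=True: (((d → c) → a) ⊕ (b → d)) = False, ¬(((d → c) → a) ⊕ (b → d)) = True, so ¬¬(((d → c) → a) ⊕ (b → d)) = False.
Row a=True, b=False, c=True, d=False: (((d → c) → a) ⊕ (b → d)) = False, ¬(((d → c) → a) ⊕ (b → d)) = True, so ¬¬(((d → c) → a) ⊕ (b → d)) = False.
Row a=True, b=True, c=False, d=False: (((d → c) → a) ⊕ (b → d)) = True, ¬(((d → c) → a) ⊕ (b → d)) = False, so ¬¬(((d → c) → a) ⊕ (b → d)) = True.
Row a=True, b=True, c=True, d=False: (((d → c) → a) ⊕ (b → d)) = True, ¬(((d → c) → a) ⊕ (b → d)) = False, so ¬¬(((d → c) → a) ⊕ (b → d)) = True.
Row a=True, b=True, c=True, d=True: (((d → c) → a) ⊕ (b → d)) = False, ¬(((d → c) → a) ⊕ (b → d)) = True, so ¬¬(((d → c) → a) ⊕ (b → d)) = False.

False, False, False, True, True, False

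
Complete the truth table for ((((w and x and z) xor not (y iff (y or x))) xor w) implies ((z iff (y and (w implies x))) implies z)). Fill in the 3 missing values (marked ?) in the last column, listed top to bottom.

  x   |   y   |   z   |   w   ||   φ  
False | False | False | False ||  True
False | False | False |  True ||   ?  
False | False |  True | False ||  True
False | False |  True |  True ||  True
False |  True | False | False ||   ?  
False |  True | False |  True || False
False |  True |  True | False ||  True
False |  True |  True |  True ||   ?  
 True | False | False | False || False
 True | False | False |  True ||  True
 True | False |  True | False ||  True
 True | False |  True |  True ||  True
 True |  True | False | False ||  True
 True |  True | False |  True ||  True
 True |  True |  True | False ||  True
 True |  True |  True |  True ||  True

Row x=False, y=False, z=False, w=True: (((w and x and z) xor not (y iff (y or x))) xor w) = True, ((z iff (y and (w implies x))) implies z) = False, so the formula = False.
Row x=False, y=True, z=False, w=False: (((w and x and z) xor not (y iff (y or x))) xor w) = False, ((z iff (y and (w implies x))) implies z) = True, so the formula = True.
Row x=False, y=True, z=True, w=True: (((w and x and z) xor not (y iff (y or x))) xor w) = True, ((z iff (y and (w implies x))) implies z) = True, so the formula = True.

False, True, True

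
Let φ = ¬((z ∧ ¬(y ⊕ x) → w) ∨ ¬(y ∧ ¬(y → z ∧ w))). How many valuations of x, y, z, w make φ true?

x  y  z  w  |  φ
T  T  T  T  |  F
T  T  T  F  |  T
T  T  F  T  |  F
T  T  F  F  |  F
T  F  T  T  |  F
T  F  T  F  |  F
T  F  F  T  |  F
T  F  F  F  |  F
F  T  T  T  |  F
F  T  T  F  |  F
F  T  F  T  |  F
F  T  F  F  |  F
F  F  T  T  |  F
F  F  T  F  |  F
F  F  F  T  |  F
F  F  F  F  |  F
The formula is true on 1 of the 16 rows.

1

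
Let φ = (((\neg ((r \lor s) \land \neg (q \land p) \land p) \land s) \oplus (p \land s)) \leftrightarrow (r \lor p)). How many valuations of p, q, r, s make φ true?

p  q  r  s  |  φ
T  T  T  T  |  F
T  T  T  F  |  F
T  T  F  T  |  F
T  T  F  F  |  F
T  F  T  T  |  T
T  F  T  F  |  F
T  F  F  T  |  T
T  F  F  F  |  F
F  T  T  T  |  T
F  T  T  F  |  F
F  T  F  T  |  F
F  T  F  F  |  T
F  F  T  T  |  T
F  F  T  F  |  F
F  F  F  T  |  F
F  F  F  F  |  T
The formula is true on 6 of the 16 rows.

6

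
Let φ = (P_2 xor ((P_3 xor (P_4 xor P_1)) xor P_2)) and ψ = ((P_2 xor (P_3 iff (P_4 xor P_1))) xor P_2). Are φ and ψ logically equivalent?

P_1 | P_2 | P_3 | P_4 | φ | ψ
--- | --- | --- | --- | - | -
 0  |  0  |  0  |  0  | 0 | 1
 0  |  0  |  0  |  1  | 1 | 0
 0  |  0  |  1  |  0  | 1 | 0
 0  |  0  |  1  |  1  | 0 | 1
 0  |  1  |  0  |  0  | 0 | 1
 0  |  1  |  0  |  1  | 1 | 0
 0  |  1  |  1  |  0  | 1 | 0
 0  |  1  |  1  |  1  | 0 | 1
 1  |  0  |  0  |  0  | 1 | 0
 1  |  0  |  0  |  1  | 0 | 1
 1  |  0  |  1  |  0  | 0 | 1
 1  |  0  |  1  |  1  | 1 | 0
 1  |  1  |  0  |  0  | 1 | 0
 1  |  1  |  0  |  1  | 0 | 1
 1  |  1  |  1  |  0  | 0 | 1
 1  |  1  |  1  |  1  | 1 | 0
The columns differ at P_1=0, P_2=0, P_3=0, P_4=0 (φ=0, ψ=1), so they are not equivalent.

not equivalent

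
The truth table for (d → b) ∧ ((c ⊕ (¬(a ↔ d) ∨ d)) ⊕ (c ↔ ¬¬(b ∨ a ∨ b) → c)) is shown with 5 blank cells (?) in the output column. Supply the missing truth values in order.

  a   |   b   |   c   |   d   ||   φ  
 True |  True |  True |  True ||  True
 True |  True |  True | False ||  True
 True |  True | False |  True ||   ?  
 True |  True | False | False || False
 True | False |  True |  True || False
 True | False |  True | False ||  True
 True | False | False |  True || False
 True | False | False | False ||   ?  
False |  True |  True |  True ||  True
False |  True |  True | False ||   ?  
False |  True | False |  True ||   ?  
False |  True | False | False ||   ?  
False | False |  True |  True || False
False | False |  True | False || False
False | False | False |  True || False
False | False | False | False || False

Row a=True, b=True, c=False, d=True: (d → b) = True, ((c ⊕ (¬(a ↔ d) ∨ d)) ⊕ (c ↔ ¬¬(b ∨ a ∨ b) → c)) = False, so the formula = False.
Row a=True, b=False, c=False, d=False: (d → b) = True, ((c ⊕ (¬(a ↔ d) ∨ d)) ⊕ (c ↔ ¬¬(b ∨ a ∨ b) → c)) = False, so the formula = False.
Row a=False, b=True, c=True, d=False: (d → b) = True, ((c ⊕ (¬(a ↔ d) ∨ d)) ⊕ (c ↔ ¬¬(b ∨ a ∨ b) → c)) = False, so the formula = False.
Row a=False, b=True, c=False, d=True: (d → b) = True, ((c ⊕ (¬(a ↔ d) ∨ d)) ⊕ (c ↔ ¬¬(b ∨ a ∨ b) → c)) = False, so the formula = False.
Row a=False, b=True, c=False, d=False: (d → b) = True, ((c ⊕ (¬(a ↔ d) ∨ d)) ⊕ (c ↔ ¬¬(b ∨ a ∨ b) → c)) = True, so the formula = True.

False, False, False, False, True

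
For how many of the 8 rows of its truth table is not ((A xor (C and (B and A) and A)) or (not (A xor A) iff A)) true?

4

A  B  C  |  φ
T  T  T  |  F
T  T  F  |  F
T  F  T  |  F
T  F  F  |  F
F  T  T  |  T
F  T  F  |  T
F  F  T  |  T
F  F  F  |  T
The formula is true on 4 of the 8 rows.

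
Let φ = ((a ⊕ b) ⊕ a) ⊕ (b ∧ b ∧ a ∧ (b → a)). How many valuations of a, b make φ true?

1

a | b | (a ⊕ b) | ((a ⊕ b) ⊕ a) | (b ∧ b) | (b → a) | ((b ∧ b) ∧ a ∧ (b → a)) | φ
- | - | ------- | ------------- | ------- | ------- | ----------------------- | -
T | T |    F    |       T       |    T    |    T    |            T            | F
T | F |    T    |       F       |    F    |    T    |            F            | F
F | T |    T    |       T       |    T    |    F    |            F            | T
F | F |    F    |       F       |    F    |    T    |            F            | F
The formula is true on 1 of the 4 rows.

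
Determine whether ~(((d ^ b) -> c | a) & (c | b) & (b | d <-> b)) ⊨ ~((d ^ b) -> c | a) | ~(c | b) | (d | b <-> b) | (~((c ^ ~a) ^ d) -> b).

no

a  b  c  d  |  φ  ψ
T  T  T  T  |  F  T
T  T  T  F  |  F  T
T  T  F  T  |  F  T
T  T  F  F  |  F  T
T  F  T  T  |  T  F
T  F  T  F  |  F  T
T  F  F  T  |  T  T
T  F  F  F  |  T  T
F  T  T  T  |  F  T
F  T  T  F  |  F  T
F  T  F  T  |  F  T
F  T  F  F  |  T  T
F  F  T  T  |  T  T
F  F  T  F  |  F  T
F  F  F  T  |  T  T
F  F  F  F  |  T  T
At a=T, b=F, c=T, d=T we have φ true but ψ false, so φ does not entail ψ.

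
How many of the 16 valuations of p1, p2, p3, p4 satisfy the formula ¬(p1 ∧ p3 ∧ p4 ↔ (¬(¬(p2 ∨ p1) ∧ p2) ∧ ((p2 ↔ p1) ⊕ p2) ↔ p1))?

p1 | p2 | p3 | p4 || (p1 ∧ p3 ∧ p4) | (p2 ∨ p1) | ¬(p2 ∨ p1) | (¬(p2 ∨ p1) ∧ p2) | ¬(¬(p2 ∨ p1) ∧ p2) | (p2 ↔ p1) | ((p2 ↔ p1) ⊕ p2) | φ
1  | 1  | 1  | 1  ||       1        |     1     |     0      |         0         |         1          |     1     |        0         | 1
1  | 1  | 1  | 0  ||       0        |     1     |     0      |         0         |         1          |     1     |        0         | 0
1  | 1  | 0  | 1  ||       0        |     1     |     0      |         0         |         1          |     1     |        0         | 0
1  | 1  | 0  | 0  ||       0        |     1     |     0      |         0         |         1          |     1     |        0         | 0
1  | 0  | 1  | 1  ||       1        |     1     |     0      |         0         |         1          |     0     |        0         | 1
1  | 0  | 1  | 0  ||       0        |     1     |     0      |         0         |         1          |     0     |        0         | 0
1  | 0  | 0  | 1  ||       0        |     1     |     0      |         0         |         1          |     0     |        0         | 0
1  | 0  | 0  | 0  ||       0        |     1     |     0      |         0         |         1          |     0     |        0         | 0
0  | 1  | 1  | 1  ||       0        |     1     |     0      |         0         |         1          |     0     |        1         | 0
0  | 1  | 1  | 0  ||       0        |     1     |     0      |         0         |         1          |     0     |        1         | 0
0  | 1  | 0  | 1  ||       0        |     1     |     0      |         0         |         1          |     0     |        1         | 0
0  | 1  | 0  | 0  ||       0        |     1     |     0      |         0         |         1          |     0     |        1         | 0
0  | 0  | 1  | 1  ||       0        |     0     |     1      |         0         |         1          |     1     |        1         | 0
0  | 0  | 1  | 0  ||       0        |     0     |     1      |         0         |         1          |     1     |        1         | 0
0  | 0  | 0  | 1  ||       0        |     0     |     1      |         0         |         1          |     1     |        1         | 0
0  | 0  | 0  | 0  ||       0        |     0     |     1      |         0         |         1          |     1     |        1         | 0
The formula is true on 2 of the 16 rows.

2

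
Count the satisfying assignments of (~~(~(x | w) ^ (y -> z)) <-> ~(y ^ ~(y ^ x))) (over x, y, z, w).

x  y  z  w     (x | w)  ~(x | w)  (y -> z)  (~(x | w) ^ (y -> z))  ~(~(x | w) ^ (y -> z))  ~~(~(x | w) ^ (y -> z))  (y ^ x)  ~(y ^ x)  (y ^ ~(y ^ x))  ~(y ^ ~(y ^ x))  φ
T  T  T  T        T        F         T                T                      F                        T                F        T            F                T         T
T  T  T  F        T        F         T                T                      F                        T                F        T            F                T         T
T  T  F  T        T        F         F                F                      T                        F                F        T            F                T         F
T  T  F  F        T        F         F                F                      T                        F                F        T            F                T         F
T  F  T  T        T        F         T                T                      F                        T                T        F            F                T         T
T  F  T  F        T        F         T                T                      F                        T                T        F            F                T         T
T  F  F  T        T        F         T                T                      F                        T                T        F            F                T         T
T  F  F  F        T        F         T                T                      F                        T                T        F            F                T         T
F  T  T  T        T        F         T                T                      F                        T                T        F            T                F         F
F  T  T  F        F        T         T                F                      T                        F                T        F            T                F         T
F  T  F  T        T        F         F                F                      T                        F                T        F            T                F         T
F  T  F  F        F        T         F                T                      F                        T                T        F            T                F         F
F  F  T  T        T        F         T                T                      F                        T                F        T            T                F         F
F  F  T  F        F        T         T                F                      T                        F                F        T            T                F         T
F  F  F  T        T        F         T                T                      F                        T                F        T            T                F         F
F  F  F  F        F        T         T                F                      T                        F                F        T            T                F         T
The formula is true on 10 of the 16 rows.

10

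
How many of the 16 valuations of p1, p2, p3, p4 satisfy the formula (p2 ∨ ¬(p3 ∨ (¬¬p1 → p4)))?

  p1     p2     p3     p4   |   ¬p1    ¬¬p1  (¬¬p1 → p4)  (p3 ∨ (¬¬p1 → p4))  ¬(p3 ∨ (¬¬p1 → p4))  (p2 ∨ ¬(p3 ∨ (¬¬p1 → p4)))
False  False  False  False  |   True  False      True            True                False                   False           
False  False  False   True  |   True  False      True            True                False                   False           
False  False   True  False  |   True  False      True            True                False                   False           
False  False   True   True  |   True  False      True            True                False                   False           
False   True  False  False  |   True  False      True            True                False                    True           
False   True  False   True  |   True  False      True            True                False                    True           
False   True   True  False  |   True  False      True            True                False                    True           
False   True   True   True  |   True  False      True            True                False                    True           
 True  False  False  False  |  False   True     False           False                 True                    True           
 True  False  False   True  |  False   True      True            True                False                   False           
 True  False   True  False  |  False   True     False            True                False                   False           
 True  False   True   True  |  False   True      True            True                False                   False           
 True   True  False  False  |  False   True     False           False                 True                    True           
 True   True  False   True  |  False   True      True            True                False                    True           
 True   True   True  False  |  False   True     False            True                False                    True           
 True   True   True   True  |  False   True      True            True                False                    True           
The formula is true on 9 of the 16 rows.

9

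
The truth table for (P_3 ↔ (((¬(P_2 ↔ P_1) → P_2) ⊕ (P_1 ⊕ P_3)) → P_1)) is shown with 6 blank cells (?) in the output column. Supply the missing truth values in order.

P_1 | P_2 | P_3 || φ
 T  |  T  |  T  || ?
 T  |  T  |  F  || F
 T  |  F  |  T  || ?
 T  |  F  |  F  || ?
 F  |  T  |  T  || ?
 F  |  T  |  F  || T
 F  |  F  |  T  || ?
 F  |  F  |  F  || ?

Row P_1=T, P_2=T, P_3=T: (((¬(P_2 ↔ P_1) → P_2) ⊕ (P_1 ⊕ P_3)) → P_1) = T, so the formula = T.
Row P_1=T, P_2=F, P_3=T: (((¬(P_2 ↔ P_1) → P_2) ⊕ (P_1 ⊕ P_3)) → P_1) = T, so the formula = T.
Row P_1=T, P_2=F, P_3=F: (((¬(P_2 ↔ P_1) → P_2) ⊕ (P_1 ⊕ P_3)) → P_1) = T, so the formula = F.
Row P_1=F, P_2=T, P_3=T: (((¬(P_2 ↔ P_1) → P_2) ⊕ (P_1 ⊕ P_3)) → P_1) = T, so the formula = T.
Row P_1=F, P_2=F, P_3=T: (((¬(P_2 ↔ P_1) → P_2) ⊕ (P_1 ⊕ P_3)) → P_1) = T, so the formula = T.
Row P_1=F, P_2=F, P_3=F: (((¬(P_2 ↔ P_1) → P_2) ⊕ (P_1 ⊕ P_3)) → P_1) = F, so the formula = T.

T, T, F, T, T, T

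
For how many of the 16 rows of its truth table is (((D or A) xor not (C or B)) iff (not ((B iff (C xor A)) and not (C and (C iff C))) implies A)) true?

10

A | B | C | D | (D or A) | (C or B) | not (C or B) | ((D or A) xor not (C or B)) | (C xor A) | (B iff (C xor A)) | (C iff C) | (C and (C iff C)) | not (C and (C iff C)) | φ
- | - | - | - | -------- | -------- | ------------ | --------------------------- | --------- | ----------------- | --------- | ----------------- | --------------------- | -
1 | 1 | 1 | 1 |    1     |    1     |      0       |              1              |     0     |         0         |     1     |         1         |           0           | 1
1 | 1 | 1 | 0 |    1     |    1     |      0       |              1              |     0     |         0         |     1     |         1         |           0           | 1
1 | 1 | 0 | 1 |    1     |    1     |      0       |              1              |     1     |         1         |     1     |         0         |           1           | 1
1 | 1 | 0 | 0 |    1     |    1     |      0       |              1              |     1     |         1         |     1     |         0         |           1           | 1
1 | 0 | 1 | 1 |    1     |    1     |      0       |              1              |     0     |         1         |     1     |         1         |           0           | 1
1 | 0 | 1 | 0 |    1     |    1     |      0       |              1              |     0     |         1         |     1     |         1         |           0           | 1
1 | 0 | 0 | 1 |    1     |    0     |      1       |              0              |     1     |         0         |     1     |         0         |           1           | 0
1 | 0 | 0 | 0 |    1     |    0     |      1       |              0              |     1     |         0         |     1     |         0         |           1           | 0
0 | 1 | 1 | 1 |    1     |    1     |      0       |              1              |     1     |         1         |     1     |         1         |           0           | 0
0 | 1 | 1 | 0 |    0     |    1     |      0       |              0              |     1     |         1         |     1     |         1         |           0           | 1
0 | 1 | 0 | 1 |    1     |    1     |      0       |              1              |     0     |         0         |     1     |         0         |           1           | 0
0 | 1 | 0 | 0 |    0     |    1     |      0       |              0              |     0     |         0         |     1     |         0         |           1           | 1
0 | 0 | 1 | 1 |    1     |    1     |      0       |              1              |     1     |         0         |     1     |         1         |           0           | 0
0 | 0 | 1 | 0 |    0     |    1     |      0       |              0              |     1     |         0         |     1     |         1         |           0           | 1
0 | 0 | 0 | 1 |    1     |    0     |      1       |              0              |     0     |         1         |     1     |         0         |           1           | 0
0 | 0 | 0 | 0 |    0     |    0     |      1       |              1              |     0     |         1         |     1     |         0         |           1           | 1
The formula is true on 10 of the 16 rows.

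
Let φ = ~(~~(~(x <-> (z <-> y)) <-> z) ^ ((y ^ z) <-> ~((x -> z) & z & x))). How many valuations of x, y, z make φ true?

2

x  y  z  |  φ
T  T  T  |  F
T  T  F  |  F
T  F  T  |  F
T  F  F  |  F
F  T  T  |  F
F  T  F  |  T
F  F  T  |  F
F  F  F  |  T
The formula is true on 2 of the 8 rows.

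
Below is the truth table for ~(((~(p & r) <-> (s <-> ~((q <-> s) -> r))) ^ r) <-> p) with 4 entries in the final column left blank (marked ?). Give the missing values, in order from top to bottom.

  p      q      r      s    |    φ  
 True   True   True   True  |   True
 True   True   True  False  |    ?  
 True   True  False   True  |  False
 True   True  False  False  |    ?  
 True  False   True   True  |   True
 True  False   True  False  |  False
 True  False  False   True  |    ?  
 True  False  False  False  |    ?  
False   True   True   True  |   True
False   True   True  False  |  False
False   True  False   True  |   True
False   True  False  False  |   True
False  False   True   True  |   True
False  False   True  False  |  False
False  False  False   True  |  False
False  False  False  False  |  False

False, False, True, True

Row p=True, q=True, r=True, s=False: ((~(p & r) <-> (s <-> ~((q <-> s) -> r))) ^ r) = True, (((~(p & r) <-> (s <-> ~((q <-> s) -> r))) ^ r) <-> p) = True, so the formula = False.
Row p=True, q=True, r=False, s=False: ((~(p & r) <-> (s <-> ~((q <-> s) -> r))) ^ r) = True, (((~(p & r) <-> (s <-> ~((q <-> s) -> r))) ^ r) <-> p) = True, so the formula = False.
Row p=True, q=False, r=False, s=True: ((~(p & r) <-> (s <-> ~((q <-> s) -> r))) ^ r) = False, (((~(p & r) <-> (s <-> ~((q <-> s) -> r))) ^ r) <-> p) = False, so the formula = True.
Row p=True, q=False, r=False, s=False: ((~(p & r) <-> (s <-> ~((q <-> s) -> r))) ^ r) = False, (((~(p & r) <-> (s <-> ~((q <-> s) -> r))) ^ r) <-> p) = False, so the formula = True.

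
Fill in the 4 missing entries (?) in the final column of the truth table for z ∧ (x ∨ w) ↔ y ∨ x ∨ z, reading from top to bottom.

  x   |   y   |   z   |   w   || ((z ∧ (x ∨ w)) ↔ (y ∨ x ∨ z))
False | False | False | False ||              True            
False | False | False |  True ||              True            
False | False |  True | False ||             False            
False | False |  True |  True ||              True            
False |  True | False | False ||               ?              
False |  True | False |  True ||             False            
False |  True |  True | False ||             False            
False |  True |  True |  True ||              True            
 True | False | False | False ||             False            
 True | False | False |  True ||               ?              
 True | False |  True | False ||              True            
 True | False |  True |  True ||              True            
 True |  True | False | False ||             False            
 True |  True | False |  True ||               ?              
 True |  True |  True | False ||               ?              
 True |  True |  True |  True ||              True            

Row x=False, y=True, z=False, w=False: (z ∧ (x ∨ w)) = False, (y ∨ x ∨ z) = True, so ((z ∧ (x ∨ w)) ↔ (y ∨ x ∨ z)) = False.
Row x=True, y=False, z=False, w=True: (z ∧ (x ∨ w)) = False, (y ∨ x ∨ z) = True, so ((z ∧ (x ∨ w)) ↔ (y ∨ x ∨ z)) = False.
Row x=True, y=True, z=False, w=True: (z ∧ (x ∨ w)) = False, (y ∨ x ∨ z) = True, so ((z ∧ (x ∨ w)) ↔ (y ∨ x ∨ z)) = False.
Row x=True, y=True, z=True, w=False: (z ∧ (x ∨ w)) = True, (y ∨ x ∨ z) = True, so ((z ∧ (x ∨ w)) ↔ (y ∨ x ∨ z)) = True.

False, False, False, True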